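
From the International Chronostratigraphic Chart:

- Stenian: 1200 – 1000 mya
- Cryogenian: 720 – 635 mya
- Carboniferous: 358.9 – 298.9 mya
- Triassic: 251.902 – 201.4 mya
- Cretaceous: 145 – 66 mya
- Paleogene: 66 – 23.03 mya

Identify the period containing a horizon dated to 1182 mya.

1182 Ma lies between 1200 and 1000 Ma, so it falls in the Stenian.

Stenian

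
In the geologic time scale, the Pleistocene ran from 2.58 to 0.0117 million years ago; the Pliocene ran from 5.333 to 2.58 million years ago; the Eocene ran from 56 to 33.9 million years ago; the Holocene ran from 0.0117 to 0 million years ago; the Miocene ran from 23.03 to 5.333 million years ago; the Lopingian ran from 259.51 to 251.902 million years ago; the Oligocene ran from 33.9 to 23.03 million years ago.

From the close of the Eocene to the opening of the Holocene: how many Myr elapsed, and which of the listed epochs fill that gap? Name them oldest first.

33.8883 million years; Oligocene, Miocene, Pliocene, Pleistocene

End of Eocene = 33.9 Ma; start of Holocene = 0.0117 Ma.
Gap = 33.9 − 0.0117 = 33.8883 Myr.
Epochs wholly inside 33.9–0.0117 Ma: Oligocene (33.9–23.03), Miocene (23.03–5.333), Pliocene (5.333–2.58), Pleistocene (2.58–0.0117).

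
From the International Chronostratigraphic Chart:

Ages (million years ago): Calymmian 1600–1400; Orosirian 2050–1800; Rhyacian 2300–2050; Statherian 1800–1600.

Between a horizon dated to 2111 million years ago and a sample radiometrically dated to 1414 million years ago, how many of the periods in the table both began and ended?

2

The older date is 2111 Ma and the younger is 1414 Ma.
Periods with start < 2111 and end > 1414 Ma: Orosirian (2050–1800), Statherian (1800–1600).
That is 2 complete periods.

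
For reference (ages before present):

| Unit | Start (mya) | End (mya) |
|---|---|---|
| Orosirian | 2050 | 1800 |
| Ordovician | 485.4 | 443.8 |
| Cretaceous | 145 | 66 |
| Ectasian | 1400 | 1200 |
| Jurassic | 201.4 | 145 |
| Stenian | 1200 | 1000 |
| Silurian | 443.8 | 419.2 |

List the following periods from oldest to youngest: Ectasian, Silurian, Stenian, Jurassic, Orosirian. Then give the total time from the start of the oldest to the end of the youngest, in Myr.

From the excerpt: Ectasian 1400–1200; Silurian 443.8–419.2; Stenian 1200–1000; Jurassic 201.4–145; Orosirian 2050–1800 (Ma).
Larger Ma is earlier, so the oldest is Orosirian and the youngest is Jurassic; oldest to youngest: Orosirian, Ectasian, Stenian, Silurian, Jurassic.
Oldest start 2050 minus youngest end 145 gives 1905 Myr overall.

Orosirian, Ectasian, Stenian, Silurian, Jurassic; total span 1905 Myr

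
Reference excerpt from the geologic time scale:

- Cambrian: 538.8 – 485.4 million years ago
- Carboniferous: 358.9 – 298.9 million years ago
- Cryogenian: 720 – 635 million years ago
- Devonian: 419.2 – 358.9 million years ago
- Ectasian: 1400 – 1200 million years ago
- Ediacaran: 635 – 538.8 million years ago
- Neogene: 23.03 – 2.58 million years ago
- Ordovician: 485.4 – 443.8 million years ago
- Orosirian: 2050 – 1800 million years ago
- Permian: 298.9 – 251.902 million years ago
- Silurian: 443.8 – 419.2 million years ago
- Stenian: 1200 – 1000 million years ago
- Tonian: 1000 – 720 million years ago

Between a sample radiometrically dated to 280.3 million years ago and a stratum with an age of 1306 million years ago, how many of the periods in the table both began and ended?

The older date is 1306 Ma and the younger is 280.3 Ma.
Periods with start < 1306 and end > 280.3 Ma: Stenian (1200–1000), Tonian (1000–720), Cryogenian (720–635), Ediacaran (635–538.8), Cambrian (538.8–485.4), Ordovician (485.4–443.8), Silurian (443.8–419.2), Devonian (419.2–358.9), Carboniferous (358.9–298.9).
That is 9 complete periods.

9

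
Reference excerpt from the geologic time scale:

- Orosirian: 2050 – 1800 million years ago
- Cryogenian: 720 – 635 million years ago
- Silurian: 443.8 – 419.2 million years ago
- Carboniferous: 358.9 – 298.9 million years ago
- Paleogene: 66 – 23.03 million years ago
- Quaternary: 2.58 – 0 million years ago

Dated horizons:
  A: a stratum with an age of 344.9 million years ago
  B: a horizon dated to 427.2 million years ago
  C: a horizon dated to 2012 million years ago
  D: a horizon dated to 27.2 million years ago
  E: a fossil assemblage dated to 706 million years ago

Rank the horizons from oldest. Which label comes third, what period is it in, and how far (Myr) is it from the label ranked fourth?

B, in the Silurian; 82.3 million years to A

Larger Ma means older, so oldest first: C 2012 > E 706 > B 427.2 > A 344.9 > D 27.2.
Counting 3 along gives B (427.2 Ma); the excerpt puts that inside the Silurian, 443.8–419.2 Ma.
Next in line is A (344.9 Ma), and 427.2 − 344.9 = 82.3 Myr.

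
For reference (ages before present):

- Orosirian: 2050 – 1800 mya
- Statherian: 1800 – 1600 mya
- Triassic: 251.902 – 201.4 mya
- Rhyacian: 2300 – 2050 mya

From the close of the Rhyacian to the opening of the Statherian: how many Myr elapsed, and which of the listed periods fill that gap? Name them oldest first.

End of Rhyacian = 2050 Ma; start of Statherian = 1800 Ma.
Gap = 2050 − 1800 = 250 Myr.
Periods wholly inside 2050–1800 Ma: Orosirian (2050–1800).

250 million years; Orosirian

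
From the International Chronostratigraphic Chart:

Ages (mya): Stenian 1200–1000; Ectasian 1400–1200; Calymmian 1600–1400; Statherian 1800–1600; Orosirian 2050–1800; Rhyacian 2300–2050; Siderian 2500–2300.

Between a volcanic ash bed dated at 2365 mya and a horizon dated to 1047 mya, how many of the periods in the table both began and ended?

5

The older date is 2365 Ma and the younger is 1047 Ma.
Periods with start < 2365 and end > 1047 Ma: Rhyacian (2300–2050), Orosirian (2050–1800), Statherian (1800–1600), Calymmian (1600–1400), Ectasian (1400–1200).
That is 5 complete periods.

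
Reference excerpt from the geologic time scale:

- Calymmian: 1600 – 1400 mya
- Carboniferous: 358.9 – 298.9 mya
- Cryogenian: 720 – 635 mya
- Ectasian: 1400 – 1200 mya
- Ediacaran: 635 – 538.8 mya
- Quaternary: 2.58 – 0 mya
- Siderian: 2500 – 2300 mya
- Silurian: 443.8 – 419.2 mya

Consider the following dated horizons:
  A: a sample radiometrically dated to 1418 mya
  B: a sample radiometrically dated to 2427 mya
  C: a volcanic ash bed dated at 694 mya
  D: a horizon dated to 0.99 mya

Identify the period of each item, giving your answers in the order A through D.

A — Calymmian; B — Siderian; C — Cryogenian; D — Quaternary

A: 1418 Ma lies in 1600–1400 Ma, so Calymmian.
B: 2427 Ma lies in 2500–2300 Ma, so Siderian.
C: 694 Ma lies in 720–635 Ma, so Cryogenian.
D: 0.99 Ma lies in 2.58–0 Ma, so Quaternary.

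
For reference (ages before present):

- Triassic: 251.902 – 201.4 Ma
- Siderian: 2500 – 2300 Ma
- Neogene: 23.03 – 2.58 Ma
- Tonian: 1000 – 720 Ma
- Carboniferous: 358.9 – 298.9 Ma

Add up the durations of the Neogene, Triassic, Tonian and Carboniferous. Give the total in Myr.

Each duration: Neogene = 20.45; Triassic = 50.502; Tonian = 280; Carboniferous = 60.
Sum: 20.45 + 50.502 + 280 + 60 = 410.952 Myr.

410.952 million years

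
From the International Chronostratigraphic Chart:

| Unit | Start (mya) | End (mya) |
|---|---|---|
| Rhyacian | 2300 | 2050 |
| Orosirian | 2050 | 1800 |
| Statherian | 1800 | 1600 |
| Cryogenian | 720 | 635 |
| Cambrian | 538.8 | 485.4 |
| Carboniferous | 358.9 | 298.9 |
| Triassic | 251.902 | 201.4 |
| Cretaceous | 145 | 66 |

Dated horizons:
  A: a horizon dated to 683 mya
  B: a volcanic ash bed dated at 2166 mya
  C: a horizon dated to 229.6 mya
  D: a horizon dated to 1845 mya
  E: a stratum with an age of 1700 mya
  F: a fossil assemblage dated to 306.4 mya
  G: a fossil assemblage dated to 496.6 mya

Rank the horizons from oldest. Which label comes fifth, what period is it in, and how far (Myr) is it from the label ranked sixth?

G, in the Cambrian; 190.2 million years to F

Sorted oldest-first by Ma: B (2166), D (1845), E (1700), A (683), G (496.6), F (306.4), C (229.6).
The fifth oldest is G at 496.6 Ma, which lies in 538.8–485.4 Ma: the Cambrian.
The sixth oldest is F at 306.4 Ma; separation = |496.6 − 306.4| = 190.2 Myr.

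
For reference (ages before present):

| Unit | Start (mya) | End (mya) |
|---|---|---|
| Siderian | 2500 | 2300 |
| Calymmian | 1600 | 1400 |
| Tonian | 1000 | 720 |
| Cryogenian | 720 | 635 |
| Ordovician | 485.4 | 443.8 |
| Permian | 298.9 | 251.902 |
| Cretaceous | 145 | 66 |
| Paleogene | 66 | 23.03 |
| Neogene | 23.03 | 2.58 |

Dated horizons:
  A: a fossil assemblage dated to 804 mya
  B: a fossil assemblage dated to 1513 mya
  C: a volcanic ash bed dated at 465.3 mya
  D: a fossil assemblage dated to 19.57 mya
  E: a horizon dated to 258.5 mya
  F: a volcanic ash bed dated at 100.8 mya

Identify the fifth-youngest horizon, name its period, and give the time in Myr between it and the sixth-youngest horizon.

Smaller Ma means younger, so youngest first: D 19.57 < F 100.8 < E 258.5 < C 465.3 < A 804 < B 1513.
Counting 5 along gives A (804 Ma); the excerpt puts that inside the Tonian, 1000–720 Ma.
Next in line is B (1513 Ma), and 1513 − 804 = 709 Myr.

A, in the Tonian; 709 million years to B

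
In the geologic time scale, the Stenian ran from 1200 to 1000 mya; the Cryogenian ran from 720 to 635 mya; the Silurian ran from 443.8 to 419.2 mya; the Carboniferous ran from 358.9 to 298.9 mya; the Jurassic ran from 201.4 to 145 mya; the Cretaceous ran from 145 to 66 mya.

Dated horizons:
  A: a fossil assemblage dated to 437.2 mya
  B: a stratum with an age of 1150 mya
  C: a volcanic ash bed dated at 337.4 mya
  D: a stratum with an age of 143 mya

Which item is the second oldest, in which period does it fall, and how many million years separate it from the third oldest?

A, in the Silurian; 99.8 million years to C

Sorted oldest-first by Ma: B (1150), A (437.2), C (337.4), D (143).
The second oldest is A at 437.2 Ma, which lies in 443.8–419.2 Ma: the Silurian.
The third oldest is C at 337.4 Ma; separation = |437.2 − 337.4| = 99.8 Myr.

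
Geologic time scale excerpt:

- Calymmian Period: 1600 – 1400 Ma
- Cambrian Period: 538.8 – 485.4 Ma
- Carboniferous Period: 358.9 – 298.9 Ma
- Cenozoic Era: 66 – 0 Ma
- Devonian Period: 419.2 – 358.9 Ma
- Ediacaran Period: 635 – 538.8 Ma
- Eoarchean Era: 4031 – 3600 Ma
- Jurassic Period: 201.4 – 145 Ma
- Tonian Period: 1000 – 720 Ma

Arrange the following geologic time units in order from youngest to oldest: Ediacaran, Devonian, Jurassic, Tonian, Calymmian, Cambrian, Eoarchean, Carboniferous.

The oldest of these is Eoarchean (starts 4031 Ma) and the youngest is Jurassic (ends 145 Ma).
In between, by decreasing start age: Calymmian (1600), Tonian (1000), Ediacaran (635), Cambrian (538.8), Devonian (419.2), Carboniferous (358.9).
Listing youngest first means reversing that sequence.

Jurassic, then Carboniferous, then Devonian, then Cambrian, then Ediacaran, then Tonian, then Calymmian, then Eoarchean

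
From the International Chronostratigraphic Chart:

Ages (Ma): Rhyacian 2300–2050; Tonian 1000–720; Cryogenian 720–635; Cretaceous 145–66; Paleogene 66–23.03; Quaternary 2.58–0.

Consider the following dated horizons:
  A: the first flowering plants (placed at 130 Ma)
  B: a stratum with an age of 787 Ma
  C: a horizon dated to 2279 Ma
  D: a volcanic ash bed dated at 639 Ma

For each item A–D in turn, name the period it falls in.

A — Cretaceous; B — Tonian; C — Rhyacian; D — Cryogenian

Match each age against the start–end ranges in the excerpt: A = 130 Ma → Cretaceous (145–66); B = 787 Ma → Tonian (1000–720); C = 2279 Ma → Rhyacian (2300–2050); D = 639 Ma → Cryogenian (720–635).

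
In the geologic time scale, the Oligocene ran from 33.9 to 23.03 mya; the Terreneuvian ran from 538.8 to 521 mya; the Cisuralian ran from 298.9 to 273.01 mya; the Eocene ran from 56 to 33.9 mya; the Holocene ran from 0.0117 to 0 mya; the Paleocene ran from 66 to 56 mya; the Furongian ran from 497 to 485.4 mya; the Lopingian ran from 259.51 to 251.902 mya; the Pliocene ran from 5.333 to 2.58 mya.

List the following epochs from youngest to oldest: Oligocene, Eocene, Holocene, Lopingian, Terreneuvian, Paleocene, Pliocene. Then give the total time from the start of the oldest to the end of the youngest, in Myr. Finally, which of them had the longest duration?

Holocene, Pliocene, Oligocene, Eocene, Paleocene, Lopingian, Terreneuvian; total span 538.8 Myr; longest is Eocene

From the excerpt: Oligocene 33.9–23.03; Eocene 56–33.9; Holocene 0.0117–0; Lopingian 259.51–251.902; Terreneuvian 538.8–521; Paleocene 66–56; Pliocene 5.333–2.58 (Ma).
Larger Ma is earlier, so the oldest is Terreneuvian and the youngest is Holocene; youngest to oldest: Holocene, Pliocene, Oligocene, Eocene, Paleocene, Lopingian, Terreneuvian.
Oldest start 538.8 minus youngest end 0 gives 538.8 Myr overall.
Individual lengths (start − end): Paleocene 10; Pliocene 2.753; Eocene 22.1; Oligocene 10.87; Lopingian 7.608; Holocene 0.0117; Terreneuvian 17.8. The largest is Eocene at 22.1 Myr.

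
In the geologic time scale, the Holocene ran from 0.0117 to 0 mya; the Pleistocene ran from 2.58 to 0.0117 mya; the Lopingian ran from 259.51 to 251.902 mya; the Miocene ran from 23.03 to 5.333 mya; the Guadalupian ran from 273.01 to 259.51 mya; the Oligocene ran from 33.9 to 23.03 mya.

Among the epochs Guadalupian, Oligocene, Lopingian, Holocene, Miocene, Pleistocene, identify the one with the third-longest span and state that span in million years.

Oligocene, 10.87 million years

Durations: Guadalupian 13.5; Oligocene 10.87; Lopingian 7.608; Holocene 0.0117; Miocene 17.697; Pleistocene 2.5683 Myr.
Sorted longest-first: Miocene (17.697), Guadalupian (13.5), Oligocene (10.87), Lopingian (7.608), Pleistocene (2.5683), Holocene (0.0117).
The third longest is Oligocene at 10.87 Myr.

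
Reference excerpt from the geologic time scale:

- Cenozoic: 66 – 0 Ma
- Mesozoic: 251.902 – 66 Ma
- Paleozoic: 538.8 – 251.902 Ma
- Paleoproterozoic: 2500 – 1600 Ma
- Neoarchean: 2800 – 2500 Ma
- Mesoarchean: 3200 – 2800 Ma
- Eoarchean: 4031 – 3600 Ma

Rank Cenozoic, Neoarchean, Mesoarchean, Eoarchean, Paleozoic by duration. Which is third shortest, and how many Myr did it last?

Durations: Cenozoic 66; Neoarchean 300; Mesoarchean 400; Eoarchean 431; Paleozoic 286.898 Myr.
Sorted shortest-first: Cenozoic (66), Paleozoic (286.898), Neoarchean (300), Mesoarchean (400), Eoarchean (431).
The third shortest is Neoarchean at 300 Myr.

Neoarchean, 300 million years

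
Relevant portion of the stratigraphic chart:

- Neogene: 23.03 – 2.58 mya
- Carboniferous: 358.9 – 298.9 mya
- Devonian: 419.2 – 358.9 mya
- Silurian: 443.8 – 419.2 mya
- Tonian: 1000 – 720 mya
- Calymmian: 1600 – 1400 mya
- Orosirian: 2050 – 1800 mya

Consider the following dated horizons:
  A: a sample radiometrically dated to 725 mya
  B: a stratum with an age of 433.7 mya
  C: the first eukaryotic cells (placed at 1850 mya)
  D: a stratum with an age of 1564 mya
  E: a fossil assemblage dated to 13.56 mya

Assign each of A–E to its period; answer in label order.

Match each age against the start–end ranges in the excerpt: A = 725 Ma → Tonian (1000–720); B = 433.7 Ma → Silurian (443.8–419.2); C = 1850 Ma → Orosirian (2050–1800); D = 1564 Ma → Calymmian (1600–1400); E = 13.56 Ma → Neogene (23.03–2.58).

A — Tonian; B — Silurian; C — Orosirian; D — Calymmian; E — Neogene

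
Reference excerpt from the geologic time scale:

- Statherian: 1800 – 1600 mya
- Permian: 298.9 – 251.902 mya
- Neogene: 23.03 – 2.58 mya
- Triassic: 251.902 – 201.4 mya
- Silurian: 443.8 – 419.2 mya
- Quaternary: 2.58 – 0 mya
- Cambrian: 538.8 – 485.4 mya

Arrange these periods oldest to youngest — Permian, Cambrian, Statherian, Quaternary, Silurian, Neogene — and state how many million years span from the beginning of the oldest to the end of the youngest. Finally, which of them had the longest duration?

Statherian, Cambrian, Silurian, Permian, Neogene, Quaternary; total span 1800 Myr; longest is Statherian

From the excerpt: Permian 298.9–251.902; Cambrian 538.8–485.4; Statherian 1800–1600; Quaternary 2.58–0; Silurian 443.8–419.2; Neogene 23.03–2.58 (Ma).
Larger Ma is earlier, so the oldest is Statherian and the youngest is Quaternary; oldest to youngest: Statherian, Cambrian, Silurian, Permian, Neogene, Quaternary.
Oldest start 1800 minus youngest end 0 gives 1800 Myr overall.
Individual lengths (start − end): Quaternary 2.58; Permian 46.998; Statherian 200; Cambrian 53.4; Silurian 24.6; Neogene 20.45. The largest is Statherian at 200 Myr.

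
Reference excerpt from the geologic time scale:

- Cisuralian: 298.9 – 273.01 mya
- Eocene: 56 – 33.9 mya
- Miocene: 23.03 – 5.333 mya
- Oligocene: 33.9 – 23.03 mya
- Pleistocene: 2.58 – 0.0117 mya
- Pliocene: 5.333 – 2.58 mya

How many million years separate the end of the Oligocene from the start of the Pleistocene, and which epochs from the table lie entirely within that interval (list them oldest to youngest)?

20.45 million years; Miocene, Pliocene

End of Oligocene = 23.03 Ma; start of Pleistocene = 2.58 Ma.
Gap = 23.03 − 2.58 = 20.45 Myr.
Epochs wholly inside 23.03–2.58 Ma: Miocene (23.03–5.333), Pliocene (5.333–2.58).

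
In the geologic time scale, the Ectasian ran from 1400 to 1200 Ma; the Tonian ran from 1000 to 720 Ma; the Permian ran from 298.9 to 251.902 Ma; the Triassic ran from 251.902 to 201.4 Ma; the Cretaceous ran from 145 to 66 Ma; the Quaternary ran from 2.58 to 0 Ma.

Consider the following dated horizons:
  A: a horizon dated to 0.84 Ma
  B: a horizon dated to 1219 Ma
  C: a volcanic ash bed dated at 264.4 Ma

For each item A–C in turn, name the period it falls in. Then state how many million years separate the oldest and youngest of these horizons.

A: 0.84 Ma lies in 2.58–0 Ma, so Quaternary.
B: 1219 Ma lies in 1400–1200 Ma, so Ectasian.
C: 264.4 Ma lies in 298.9–251.902 Ma, so Permian.
Oldest = 1219 Ma, youngest = 0.84 Ma → span 1218.16 Myr.

A — Quaternary; B — Ectasian; C — Permian; span 1218.16 million years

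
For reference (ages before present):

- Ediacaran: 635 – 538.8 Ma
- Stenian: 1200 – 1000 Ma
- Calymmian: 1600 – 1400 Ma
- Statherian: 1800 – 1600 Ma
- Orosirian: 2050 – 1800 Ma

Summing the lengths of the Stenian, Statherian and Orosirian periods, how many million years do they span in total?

Each duration: Stenian = 200; Statherian = 200; Orosirian = 250.
Sum: 200 + 200 + 250 = 650 Myr.

650 million years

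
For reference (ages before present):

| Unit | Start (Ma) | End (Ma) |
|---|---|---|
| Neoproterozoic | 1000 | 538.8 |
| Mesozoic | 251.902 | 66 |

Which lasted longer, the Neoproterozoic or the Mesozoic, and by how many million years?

Neoproterozoic: 1000 − 538.8 = 461.2 Myr.
Mesozoic: 251.902 − 66 = 185.902 Myr.
Difference: 461.2 − 185.902 = 275.298 Myr, so the Neoproterozoic was longer.

Neoproterozoic, by 275.298 million years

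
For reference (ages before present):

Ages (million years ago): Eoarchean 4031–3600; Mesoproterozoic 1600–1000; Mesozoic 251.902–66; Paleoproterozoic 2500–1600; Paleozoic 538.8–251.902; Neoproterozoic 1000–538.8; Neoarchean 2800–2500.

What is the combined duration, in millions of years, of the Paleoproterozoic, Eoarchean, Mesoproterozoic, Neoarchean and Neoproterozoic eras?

2692.2 million years

Each duration: Paleoproterozoic = 900; Eoarchean = 431; Mesoproterozoic = 600; Neoarchean = 300; Neoproterozoic = 461.2.
Sum: 900 + 431 + 600 + 300 + 461.2 = 2692.2 Myr.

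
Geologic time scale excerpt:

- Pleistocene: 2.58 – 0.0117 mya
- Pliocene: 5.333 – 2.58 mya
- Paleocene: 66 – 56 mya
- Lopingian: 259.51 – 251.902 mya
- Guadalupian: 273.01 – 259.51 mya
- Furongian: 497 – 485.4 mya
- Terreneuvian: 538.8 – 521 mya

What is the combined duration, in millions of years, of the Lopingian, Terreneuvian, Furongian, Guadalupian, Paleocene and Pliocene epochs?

Duration is start − end for each: (259.51 − 251.902) + (538.8 − 521) + (497 − 485.4) + (273.01 − 259.51) + (66 − 56) + (5.333 − 2.58).
That is 7.608 + 17.8 + 11.6 + 13.5 + 10 + 2.753, which totals 63.261 million years.

63.261 million years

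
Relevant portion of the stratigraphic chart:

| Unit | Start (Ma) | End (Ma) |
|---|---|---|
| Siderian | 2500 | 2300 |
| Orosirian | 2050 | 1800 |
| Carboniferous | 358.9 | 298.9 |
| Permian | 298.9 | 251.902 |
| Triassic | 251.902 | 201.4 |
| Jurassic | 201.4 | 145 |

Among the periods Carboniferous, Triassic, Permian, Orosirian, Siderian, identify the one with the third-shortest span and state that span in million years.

Carboniferous, 60 million years

Durations: Carboniferous 60; Triassic 50.502; Permian 46.998; Orosirian 250; Siderian 200 Myr.
Sorted shortest-first: Permian (46.998), Triassic (50.502), Carboniferous (60), Siderian (200), Orosirian (250).
The third shortest is Carboniferous at 60 Myr.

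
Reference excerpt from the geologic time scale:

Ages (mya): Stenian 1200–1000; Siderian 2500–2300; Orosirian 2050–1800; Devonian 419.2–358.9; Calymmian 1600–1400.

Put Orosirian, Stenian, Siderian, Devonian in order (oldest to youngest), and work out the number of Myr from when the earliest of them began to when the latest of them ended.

Start ages (Ma): Siderian 2500, Orosirian 2050, Stenian 1200, Devonian 419.2.
Ordered oldest to youngest: Siderian, Orosirian, Stenian, Devonian.
Span = 2500 − 358.9 = 2141.1 Myr.

Siderian → Orosirian → Stenian → Devonian; total span 2141.1 Myr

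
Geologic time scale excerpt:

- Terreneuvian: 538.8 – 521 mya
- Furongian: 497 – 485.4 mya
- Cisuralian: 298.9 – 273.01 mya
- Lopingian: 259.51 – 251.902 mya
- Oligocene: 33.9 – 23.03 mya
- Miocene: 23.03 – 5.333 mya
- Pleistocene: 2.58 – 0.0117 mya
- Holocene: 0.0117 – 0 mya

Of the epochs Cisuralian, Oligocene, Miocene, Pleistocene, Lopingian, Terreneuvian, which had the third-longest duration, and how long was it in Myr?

Start − end for each: Cisuralian 298.9 − 273.01 = 25.89; Oligocene 33.9 − 23.03 = 10.87; Miocene 23.03 − 5.333 = 17.697; Pleistocene 2.58 − 0.0117 = 2.5683; Lopingian 259.51 − 251.902 = 7.608; Terreneuvian 538.8 − 521 = 17.8.
Ranking these from longest: Cisuralian > Terreneuvian > Miocene > Oligocene > Lopingian > Pleistocene.
Position 3 in that ranking is Miocene, which lasted 17.697 Myr.

Miocene, 17.697 million years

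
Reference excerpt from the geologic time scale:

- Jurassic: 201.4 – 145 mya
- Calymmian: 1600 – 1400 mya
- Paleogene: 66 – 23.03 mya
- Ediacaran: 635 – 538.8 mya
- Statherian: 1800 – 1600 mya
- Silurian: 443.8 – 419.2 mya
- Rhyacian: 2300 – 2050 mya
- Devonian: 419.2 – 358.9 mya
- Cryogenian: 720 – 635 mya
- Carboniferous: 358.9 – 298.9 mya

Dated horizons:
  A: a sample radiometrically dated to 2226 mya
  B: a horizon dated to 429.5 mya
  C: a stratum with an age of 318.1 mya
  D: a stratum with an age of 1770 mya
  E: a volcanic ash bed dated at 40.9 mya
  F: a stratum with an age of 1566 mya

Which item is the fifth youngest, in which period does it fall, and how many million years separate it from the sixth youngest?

D, in the Statherian; 456 million years to A

Sorted youngest-first by Ma: E (40.9), C (318.1), B (429.5), F (1566), D (1770), A (2226).
The fifth youngest is D at 1770 Ma, which lies in 1800–1600 Ma: the Statherian.
The sixth youngest is A at 2226 Ma; separation = |1770 − 2226| = 456 Myr.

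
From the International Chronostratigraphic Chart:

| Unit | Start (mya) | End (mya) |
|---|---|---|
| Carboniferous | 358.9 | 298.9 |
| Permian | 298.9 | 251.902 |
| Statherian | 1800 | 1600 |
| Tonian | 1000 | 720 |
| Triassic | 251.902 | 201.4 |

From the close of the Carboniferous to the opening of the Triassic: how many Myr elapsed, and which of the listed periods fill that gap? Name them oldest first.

End of Carboniferous = 298.9 Ma; start of Triassic = 251.902 Ma.
Gap = 298.9 − 251.902 = 46.998 Myr.
Periods wholly inside 298.9–251.902 Ma: Permian (298.9–251.902).

46.998 million years; Permian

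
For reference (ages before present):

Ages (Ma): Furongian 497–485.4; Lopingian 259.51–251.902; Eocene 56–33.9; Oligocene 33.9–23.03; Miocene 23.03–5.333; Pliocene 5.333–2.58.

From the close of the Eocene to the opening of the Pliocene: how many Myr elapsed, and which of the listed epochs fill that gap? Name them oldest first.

28.567 million years; Oligocene, Miocene

The Eocene closes at 33.9 Ma and the Pliocene opens at 5.333 Ma, so the interval is 33.9 − 5.333 = 28.567 Myr.
An epoch fits inside if it starts at or after 33.9 Ma and ends at or before 5.333 Ma; oldest first that gives Oligocene, Miocene.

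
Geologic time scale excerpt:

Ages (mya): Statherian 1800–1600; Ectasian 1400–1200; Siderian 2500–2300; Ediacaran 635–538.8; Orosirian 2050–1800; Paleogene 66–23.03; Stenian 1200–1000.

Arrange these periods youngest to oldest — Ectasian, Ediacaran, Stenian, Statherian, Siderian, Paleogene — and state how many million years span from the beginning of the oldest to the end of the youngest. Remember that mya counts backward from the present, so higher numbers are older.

Paleogene → Ediacaran → Stenian → Ectasian → Statherian → Siderian; total span 2476.97 Myr

Start ages (Ma): Siderian 2500, Statherian 1800, Ectasian 1400, Stenian 1200, Ediacaran 635, Paleogene 66.
Ordered youngest to oldest: Paleogene, Ediacaran, Stenian, Ectasian, Statherian, Siderian.
Span = 2500 − 23.03 = 2476.97 Myr.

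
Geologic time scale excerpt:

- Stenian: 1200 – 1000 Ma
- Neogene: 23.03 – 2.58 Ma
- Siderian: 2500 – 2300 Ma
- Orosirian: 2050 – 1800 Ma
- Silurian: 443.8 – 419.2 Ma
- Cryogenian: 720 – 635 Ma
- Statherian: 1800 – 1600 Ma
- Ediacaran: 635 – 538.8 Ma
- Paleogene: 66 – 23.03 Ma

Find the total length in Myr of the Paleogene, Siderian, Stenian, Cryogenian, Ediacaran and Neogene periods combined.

Each duration: Paleogene = 42.97; Siderian = 200; Stenian = 200; Cryogenian = 85; Ediacaran = 96.2; Neogene = 20.45.
Sum: 42.97 + 200 + 200 + 85 + 96.2 + 20.45 = 644.62 Myr.

644.62 million years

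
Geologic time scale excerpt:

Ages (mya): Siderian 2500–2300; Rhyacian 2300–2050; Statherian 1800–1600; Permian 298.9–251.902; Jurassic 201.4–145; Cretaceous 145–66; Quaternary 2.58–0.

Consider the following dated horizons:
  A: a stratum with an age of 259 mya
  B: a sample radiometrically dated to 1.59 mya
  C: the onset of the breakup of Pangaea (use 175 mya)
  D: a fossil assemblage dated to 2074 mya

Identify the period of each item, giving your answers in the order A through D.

A — Permian; B — Quaternary; C — Jurassic; D — Rhyacian

A: 259 Ma lies in 298.9–251.902 Ma, so Permian.
B: 1.59 Ma lies in 2.58–0 Ma, so Quaternary.
C: 175 Ma lies in 201.4–145 Ma, so Jurassic.
D: 2074 Ma lies in 2300–2050 Ma, so Rhyacian.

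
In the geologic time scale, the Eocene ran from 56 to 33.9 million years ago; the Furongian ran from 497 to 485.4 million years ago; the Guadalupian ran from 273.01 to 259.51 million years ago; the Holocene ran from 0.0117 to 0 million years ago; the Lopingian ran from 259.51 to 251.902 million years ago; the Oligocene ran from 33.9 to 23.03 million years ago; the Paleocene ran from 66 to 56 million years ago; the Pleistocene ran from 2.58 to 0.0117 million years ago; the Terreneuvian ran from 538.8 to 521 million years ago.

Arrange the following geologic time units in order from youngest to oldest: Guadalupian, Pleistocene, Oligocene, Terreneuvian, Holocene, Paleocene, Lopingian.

The oldest of these is Terreneuvian (starts 538.8 Ma) and the youngest is Holocene (ends 0 Ma).
In between, by decreasing start age: Guadalupian (273.01), Lopingian (259.51), Paleocene (66), Oligocene (33.9), Pleistocene (2.58).
Listing youngest first means reversing that sequence.

Holocene, Pleistocene, Oligocene, Paleocene, Lopingian, Guadalupian, Terreneuvian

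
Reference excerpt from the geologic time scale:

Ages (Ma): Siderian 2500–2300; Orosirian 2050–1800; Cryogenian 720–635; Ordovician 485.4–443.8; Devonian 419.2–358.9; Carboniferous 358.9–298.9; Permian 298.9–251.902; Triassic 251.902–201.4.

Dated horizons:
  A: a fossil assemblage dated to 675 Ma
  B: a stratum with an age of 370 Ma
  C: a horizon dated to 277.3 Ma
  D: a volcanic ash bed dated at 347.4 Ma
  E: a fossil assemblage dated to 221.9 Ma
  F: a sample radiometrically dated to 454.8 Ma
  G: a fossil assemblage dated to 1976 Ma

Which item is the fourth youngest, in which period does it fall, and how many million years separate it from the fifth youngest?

Smaller Ma means younger, so youngest first: E 221.9 < C 277.3 < D 347.4 < B 370 < F 454.8 < A 675 < G 1976.
Counting 4 along gives B (370 Ma); the excerpt puts that inside the Devonian, 419.2–358.9 Ma.
Next in line is F (454.8 Ma), and 454.8 − 370 = 84.8 Myr.

B, in the Devonian; 84.8 million years to F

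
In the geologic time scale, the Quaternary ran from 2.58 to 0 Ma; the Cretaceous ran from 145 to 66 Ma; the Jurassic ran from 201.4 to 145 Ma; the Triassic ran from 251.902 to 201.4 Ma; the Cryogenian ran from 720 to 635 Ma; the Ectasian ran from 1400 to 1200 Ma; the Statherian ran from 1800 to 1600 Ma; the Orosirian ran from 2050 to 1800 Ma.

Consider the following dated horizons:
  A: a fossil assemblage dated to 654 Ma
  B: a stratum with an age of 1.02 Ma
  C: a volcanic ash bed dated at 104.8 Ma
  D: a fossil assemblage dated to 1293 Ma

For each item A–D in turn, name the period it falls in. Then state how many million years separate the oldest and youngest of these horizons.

A — Cryogenian; B — Quaternary; C — Cretaceous; D — Ectasian; span 1291.98 million years

Match each age against the start–end ranges in the excerpt: A = 654 Ma → Cryogenian (720–635); B = 1.02 Ma → Quaternary (2.58–0); C = 104.8 Ma → Cretaceous (145–66); D = 1293 Ma → Ectasian (1400–1200).
The largest age is 1293 Ma and the smallest is 1.02 Ma; their difference is 1291.98 Myr.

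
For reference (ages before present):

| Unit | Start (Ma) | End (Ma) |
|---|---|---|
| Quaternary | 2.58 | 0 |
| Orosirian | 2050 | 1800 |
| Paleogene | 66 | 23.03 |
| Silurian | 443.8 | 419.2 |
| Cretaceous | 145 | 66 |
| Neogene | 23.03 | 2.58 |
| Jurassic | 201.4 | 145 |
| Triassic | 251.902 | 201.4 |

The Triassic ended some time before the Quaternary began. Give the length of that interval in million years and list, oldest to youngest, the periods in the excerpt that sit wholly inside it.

198.82 million years; Jurassic, Cretaceous, Paleogene, Neogene

The Triassic closes at 201.4 Ma and the Quaternary opens at 2.58 Ma, so the interval is 201.4 − 2.58 = 198.82 Myr.
A period fits inside if it starts at or after 201.4 Ma and ends at or before 2.58 Ma; oldest first that gives Jurassic, Cretaceous, Paleogene, Neogene.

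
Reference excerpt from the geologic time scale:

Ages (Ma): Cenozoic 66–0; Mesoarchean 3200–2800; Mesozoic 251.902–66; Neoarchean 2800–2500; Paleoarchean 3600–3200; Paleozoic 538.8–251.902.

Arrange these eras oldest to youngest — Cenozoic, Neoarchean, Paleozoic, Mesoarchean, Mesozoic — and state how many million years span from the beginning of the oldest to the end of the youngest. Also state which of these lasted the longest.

From the excerpt: Cenozoic 66–0; Neoarchean 2800–2500; Paleozoic 538.8–251.902; Mesoarchean 3200–2800; Mesozoic 251.902–66 (Ma).
Larger Ma is earlier, so the oldest is Mesoarchean and the youngest is Cenozoic; oldest to youngest: Mesoarchean, Neoarchean, Paleozoic, Mesozoic, Cenozoic.
Oldest start 3200 minus youngest end 0 gives 3200 Myr overall.
Individual lengths (start − end): Cenozoic 66; Paleozoic 286.898; Mesoarchean 400; Neoarchean 300; Mesozoic 185.902. The largest is Mesoarchean at 400 Myr.

Mesoarchean, Neoarchean, Paleozoic, Mesozoic, Cenozoic; total span 3200 Myr; longest is Mesoarchean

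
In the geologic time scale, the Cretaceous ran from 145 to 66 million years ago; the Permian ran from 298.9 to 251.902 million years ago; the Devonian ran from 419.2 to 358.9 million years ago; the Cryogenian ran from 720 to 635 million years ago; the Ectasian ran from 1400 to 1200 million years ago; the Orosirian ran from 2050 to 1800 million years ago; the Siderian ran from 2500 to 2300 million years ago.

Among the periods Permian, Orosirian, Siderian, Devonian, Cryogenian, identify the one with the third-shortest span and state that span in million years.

Start − end for each: Permian 298.9 − 251.902 = 46.998; Orosirian 2050 − 1800 = 250; Siderian 2500 − 2300 = 200; Devonian 419.2 − 358.9 = 60.3; Cryogenian 720 − 635 = 85.
Ranking these from shortest: Permian < Devonian < Cryogenian < Siderian < Orosirian.
Position 3 in that ranking is Cryogenian, which lasted 85 Myr.

Cryogenian, 85 million years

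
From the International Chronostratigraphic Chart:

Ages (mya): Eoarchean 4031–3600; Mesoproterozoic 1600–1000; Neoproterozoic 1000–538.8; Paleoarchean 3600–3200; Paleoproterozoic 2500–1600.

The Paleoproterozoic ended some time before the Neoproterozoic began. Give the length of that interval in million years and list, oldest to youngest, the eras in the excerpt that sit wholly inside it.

600 million years; Mesoproterozoic

End of Paleoproterozoic = 1600 Ma; start of Neoproterozoic = 1000 Ma.
Gap = 1600 − 1000 = 600 Myr.
Eras wholly inside 1600–1000 Ma: Mesoproterozoic (1600–1000).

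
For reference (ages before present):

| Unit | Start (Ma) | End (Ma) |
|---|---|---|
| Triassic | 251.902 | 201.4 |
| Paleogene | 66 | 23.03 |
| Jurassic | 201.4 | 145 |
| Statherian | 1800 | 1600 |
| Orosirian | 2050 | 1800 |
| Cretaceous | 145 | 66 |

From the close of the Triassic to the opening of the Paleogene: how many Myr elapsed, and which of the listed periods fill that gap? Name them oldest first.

135.4 million years; Jurassic, Cretaceous

End of Triassic = 201.4 Ma; start of Paleogene = 66 Ma.
Gap = 201.4 − 66 = 135.4 Myr.
Periods wholly inside 201.4–66 Ma: Jurassic (201.4–145), Cretaceous (145–66).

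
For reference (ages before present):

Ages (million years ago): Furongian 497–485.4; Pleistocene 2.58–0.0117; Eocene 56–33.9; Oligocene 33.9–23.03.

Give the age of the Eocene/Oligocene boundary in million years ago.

33.9 million years ago

The Eocene ends and the Oligocene begins at 33.9 million years ago.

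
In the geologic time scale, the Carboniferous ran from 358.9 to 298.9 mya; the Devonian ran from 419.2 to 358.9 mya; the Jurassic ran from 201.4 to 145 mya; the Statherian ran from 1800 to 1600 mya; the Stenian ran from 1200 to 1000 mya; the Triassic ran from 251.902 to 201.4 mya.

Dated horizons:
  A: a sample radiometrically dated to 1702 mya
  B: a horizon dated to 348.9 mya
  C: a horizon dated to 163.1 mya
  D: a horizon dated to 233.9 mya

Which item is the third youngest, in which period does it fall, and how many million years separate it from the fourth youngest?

B, in the Carboniferous; 1353.1 million years to A

Sorted youngest-first by Ma: C (163.1), D (233.9), B (348.9), A (1702).
The third youngest is B at 348.9 Ma, which lies in 358.9–298.9 Ma: the Carboniferous.
The fourth youngest is A at 1702 Ma; separation = |348.9 − 1702| = 1353.1 Myr.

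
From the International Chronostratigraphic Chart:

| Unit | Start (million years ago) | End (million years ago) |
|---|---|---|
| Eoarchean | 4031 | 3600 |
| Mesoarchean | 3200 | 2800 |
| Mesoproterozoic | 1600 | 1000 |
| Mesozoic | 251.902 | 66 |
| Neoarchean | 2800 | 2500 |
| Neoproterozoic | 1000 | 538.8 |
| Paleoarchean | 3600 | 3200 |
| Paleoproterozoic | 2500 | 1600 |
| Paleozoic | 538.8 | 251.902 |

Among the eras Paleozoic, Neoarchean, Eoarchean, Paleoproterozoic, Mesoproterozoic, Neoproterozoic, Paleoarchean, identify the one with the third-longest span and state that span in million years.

Neoproterozoic, 461.2 million years

Start − end for each: Paleozoic 538.8 − 251.902 = 286.898; Neoarchean 2800 − 2500 = 300; Eoarchean 4031 − 3600 = 431; Paleoproterozoic 2500 − 1600 = 900; Mesoproterozoic 1600 − 1000 = 600; Neoproterozoic 1000 − 538.8 = 461.2; Paleoarchean 3600 − 3200 = 400.
Ranking these from longest: Paleoproterozoic > Mesoproterozoic > Neoproterozoic > Eoarchean > Paleoarchean > Neoarchean > Paleozoic.
Position 3 in that ranking is Neoproterozoic, which lasted 461.2 Myr.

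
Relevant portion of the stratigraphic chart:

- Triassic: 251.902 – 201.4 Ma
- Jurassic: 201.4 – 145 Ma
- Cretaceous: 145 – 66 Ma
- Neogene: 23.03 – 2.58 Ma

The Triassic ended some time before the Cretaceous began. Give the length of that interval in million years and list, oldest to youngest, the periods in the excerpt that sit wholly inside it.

56.4 million years; Jurassic

The Triassic closes at 201.4 Ma and the Cretaceous opens at 145 Ma, so the interval is 201.4 − 145 = 56.4 Myr.
A period fits inside if it starts at or after 201.4 Ma and ends at or before 145 Ma; oldest first that gives Jurassic.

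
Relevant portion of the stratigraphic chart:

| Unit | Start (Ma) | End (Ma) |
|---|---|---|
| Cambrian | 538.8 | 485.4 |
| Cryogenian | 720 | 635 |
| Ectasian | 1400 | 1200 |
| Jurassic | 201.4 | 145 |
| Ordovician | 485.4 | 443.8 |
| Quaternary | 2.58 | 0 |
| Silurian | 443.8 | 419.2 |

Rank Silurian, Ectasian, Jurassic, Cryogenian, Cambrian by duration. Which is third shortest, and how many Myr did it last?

Jurassic, 56.4 million years

Start − end for each: Silurian 443.8 − 419.2 = 24.6; Ectasian 1400 − 1200 = 200; Jurassic 201.4 − 145 = 56.4; Cryogenian 720 − 635 = 85; Cambrian 538.8 − 485.4 = 53.4.
Ranking these from shortest: Silurian < Cambrian < Jurassic < Cryogenian < Ectasian.
Position 3 in that ranking is Jurassic, which lasted 56.4 Myr.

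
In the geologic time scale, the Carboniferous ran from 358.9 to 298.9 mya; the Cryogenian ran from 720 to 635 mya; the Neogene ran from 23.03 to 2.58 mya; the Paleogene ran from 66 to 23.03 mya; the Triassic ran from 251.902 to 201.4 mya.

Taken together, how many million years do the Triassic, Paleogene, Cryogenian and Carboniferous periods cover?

238.472 million years

Each duration: Triassic = 50.502; Paleogene = 42.97; Cryogenian = 85; Carboniferous = 60.
Sum: 50.502 + 42.97 + 85 + 60 = 238.472 Myr.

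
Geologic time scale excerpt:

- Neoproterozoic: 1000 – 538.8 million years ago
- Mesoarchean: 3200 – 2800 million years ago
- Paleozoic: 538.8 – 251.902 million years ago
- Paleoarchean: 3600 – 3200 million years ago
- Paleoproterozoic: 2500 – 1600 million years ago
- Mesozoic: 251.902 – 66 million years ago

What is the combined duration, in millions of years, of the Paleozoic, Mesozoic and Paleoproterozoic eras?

1372.8 million years

Duration is start − end for each: (538.8 − 251.902) + (251.902 − 66) + (2500 − 1600).
That is 286.898 + 185.902 + 900, which totals 1372.8 million years.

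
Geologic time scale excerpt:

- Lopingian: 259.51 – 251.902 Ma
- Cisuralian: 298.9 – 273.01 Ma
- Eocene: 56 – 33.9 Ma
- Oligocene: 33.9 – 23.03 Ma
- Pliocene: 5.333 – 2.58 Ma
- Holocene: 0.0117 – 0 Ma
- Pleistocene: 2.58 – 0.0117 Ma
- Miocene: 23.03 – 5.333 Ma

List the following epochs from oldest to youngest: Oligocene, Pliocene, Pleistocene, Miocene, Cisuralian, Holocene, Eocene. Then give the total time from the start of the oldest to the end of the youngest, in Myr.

From the excerpt: Oligocene 33.9–23.03; Pliocene 5.333–2.58; Pleistocene 2.58–0.0117; Miocene 23.03–5.333; Cisuralian 298.9–273.01; Holocene 0.0117–0; Eocene 56–33.9 (Ma).
Larger Ma is earlier, so the oldest is Cisuralian and the youngest is Holocene; oldest to youngest: Cisuralian, Eocene, Oligocene, Miocene, Pliocene, Pleistocene, Holocene.
Oldest start 298.9 minus youngest end 0 gives 298.9 Myr overall.

Cisuralian, Eocene, Oligocene, Miocene, Pliocene, Pleistocene, Holocene; total span 298.9 Myr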